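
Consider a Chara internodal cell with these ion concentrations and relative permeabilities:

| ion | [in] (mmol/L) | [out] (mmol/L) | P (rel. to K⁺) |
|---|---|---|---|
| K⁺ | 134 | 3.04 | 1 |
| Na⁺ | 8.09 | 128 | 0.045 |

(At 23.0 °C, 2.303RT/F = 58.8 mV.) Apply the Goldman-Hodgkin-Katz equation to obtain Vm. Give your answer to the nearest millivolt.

Vm = 58.8 · log₁₀[(Σ P·[cation]ₒ + Σ P·[anion]ᵢ) / (Σ P·[cation]ᵢ + Σ P·[anion]ₒ)]
Numerator = 1×3.04 + 0.045×128 = 8.8
Denominator = 1×134 + 0.045×8.09 = 134.4
Vm = 58.8 · log₁₀(0.065494) = 58.8 × (-1.1838) = -69.61 mV

-70 mV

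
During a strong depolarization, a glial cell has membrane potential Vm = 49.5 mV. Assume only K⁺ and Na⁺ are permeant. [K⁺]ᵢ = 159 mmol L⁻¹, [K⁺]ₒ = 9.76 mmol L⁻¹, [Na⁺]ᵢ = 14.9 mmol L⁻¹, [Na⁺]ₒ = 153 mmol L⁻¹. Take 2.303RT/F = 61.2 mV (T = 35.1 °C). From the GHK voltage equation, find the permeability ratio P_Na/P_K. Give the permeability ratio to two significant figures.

18

Let α = P_Na/P_K. GHK: Vm = 61.2·log₁₀[(Kₒ + α·Naₒ)/(Kᵢ + α·Naᵢ)].
10^(Vm/61.2) = 10^(49.5/61.2) = 6.4391
So 6.4391·(Kᵢ + α·Naᵢ) = Kₒ + α·Naₒ → α = (6.4391·159.0 − 9.76) / (153.0 − 6.4391·14.9)
α = (1024 − 9.76) / (153.0 − 95.94) = 1014/57.06 = 17.77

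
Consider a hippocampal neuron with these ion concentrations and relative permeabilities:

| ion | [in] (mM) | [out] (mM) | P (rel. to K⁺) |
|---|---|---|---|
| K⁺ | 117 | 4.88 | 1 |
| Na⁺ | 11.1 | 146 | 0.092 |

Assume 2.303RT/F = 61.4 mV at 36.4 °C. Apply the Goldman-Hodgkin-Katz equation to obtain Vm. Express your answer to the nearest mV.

Vm = 61.4 · log₁₀[(Σ P·[cation]ₒ + Σ P·[anion]ᵢ) / (Σ P·[cation]ᵢ + Σ P·[anion]ₒ)]
Numerator = 1×4.88 + 0.092×146 = 18.31
Denominator = 1×117 + 0.092×11.1 = 118
Vm = 61.4 · log₁₀(0.15516) = 61.4 × (-0.8092) = -49.69 mV

-50 mV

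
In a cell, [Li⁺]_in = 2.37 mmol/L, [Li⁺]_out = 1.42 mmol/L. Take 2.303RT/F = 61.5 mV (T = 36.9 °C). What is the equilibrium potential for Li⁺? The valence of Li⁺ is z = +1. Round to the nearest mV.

E = (61.5/z) · log₁₀([Li⁺]_out/[Li⁺]_in) with z = +1.
= (61.5/1) · log₁₀(1.42/2.37) = 61.50 · log₁₀(0.5992)
= 61.50 · (-0.2225) = -13.68 mV

-14 mV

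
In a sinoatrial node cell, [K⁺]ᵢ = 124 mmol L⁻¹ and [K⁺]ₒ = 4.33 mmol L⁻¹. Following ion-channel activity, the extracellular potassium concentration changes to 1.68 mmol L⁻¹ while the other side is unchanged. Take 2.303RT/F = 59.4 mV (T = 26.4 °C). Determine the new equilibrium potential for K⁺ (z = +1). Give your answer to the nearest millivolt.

-111 mV

After the shift: [K⁺]_out = 1.68, [K⁺]_in = 124 mmol L⁻¹.
E_new = (59.4/1)·log₁₀(1.68/124) = 59.40 · (-1.8681) = -110.97 mV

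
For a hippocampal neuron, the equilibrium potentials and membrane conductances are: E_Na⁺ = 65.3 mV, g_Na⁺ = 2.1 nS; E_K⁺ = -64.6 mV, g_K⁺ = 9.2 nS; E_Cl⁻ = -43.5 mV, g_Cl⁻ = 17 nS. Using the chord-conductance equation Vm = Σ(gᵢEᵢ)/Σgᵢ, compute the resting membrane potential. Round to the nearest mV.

-42 mV

Σ gᵢEᵢ = 2.1·(65.3) + 9.2·(-64.6) + 17·(-43.5) = -1196.69
Σ gᵢ = 2.1 + 9.2 + 17 = 28.3
Vm = -1196.69 / 28.3 = -42.29 mV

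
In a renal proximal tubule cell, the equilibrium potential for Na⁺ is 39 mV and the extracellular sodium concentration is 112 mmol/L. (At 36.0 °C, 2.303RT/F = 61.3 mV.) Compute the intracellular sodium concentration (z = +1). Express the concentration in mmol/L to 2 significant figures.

Nernst: E = (61.3/1) · log₁₀([out]/[in]), so log₁₀([out]/[in]) = 39.0 × 1 / 61.3 = 0.6362.
[out]/[in] = 10^(0.6362) = 4.327.
[in] = 112 / 4.327 = 25.88 mmol/L.

26 mmol/L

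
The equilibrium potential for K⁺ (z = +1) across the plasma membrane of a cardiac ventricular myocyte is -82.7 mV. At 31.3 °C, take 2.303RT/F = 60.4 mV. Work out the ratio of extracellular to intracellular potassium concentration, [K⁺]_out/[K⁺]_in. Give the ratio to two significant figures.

log₁₀([out]/[in]) = E·z/(60.4) = -82.7 × 1 / 60.4 = -1.3692
[out]/[in] = 10^(-1.3692) = 0.04274

0.043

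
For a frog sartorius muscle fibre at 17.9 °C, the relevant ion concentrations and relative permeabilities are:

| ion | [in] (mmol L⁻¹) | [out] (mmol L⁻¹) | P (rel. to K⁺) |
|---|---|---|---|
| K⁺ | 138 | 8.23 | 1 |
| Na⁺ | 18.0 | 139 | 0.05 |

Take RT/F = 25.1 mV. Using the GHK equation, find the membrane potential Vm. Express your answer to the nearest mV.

-56 mV

Vm = 25.1 · ln[(Σ P·[cation]ₒ + Σ P·[anion]ᵢ) / (Σ P·[cation]ᵢ + Σ P·[anion]ₒ)]
Numerator = 1×8.23 + 0.05×139 = 15.18
Denominator = 1×138 + 0.05×18.0 = 138.9
Vm = 25.1 · ln(0.10929) = 25.1 × (-2.2138) = -55.57 mV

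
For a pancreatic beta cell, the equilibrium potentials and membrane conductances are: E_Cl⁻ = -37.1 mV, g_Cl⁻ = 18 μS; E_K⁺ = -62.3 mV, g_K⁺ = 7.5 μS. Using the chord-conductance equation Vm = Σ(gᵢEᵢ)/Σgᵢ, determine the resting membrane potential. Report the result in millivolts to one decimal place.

Σ gᵢEᵢ = 18·(-37.1) + 7.5·(-62.3) = -1135.05
Σ gᵢ = 18 + 7.5 = 25.5
Vm = -1135.05 / 25.5 = -44.51 mV

-44.5 mV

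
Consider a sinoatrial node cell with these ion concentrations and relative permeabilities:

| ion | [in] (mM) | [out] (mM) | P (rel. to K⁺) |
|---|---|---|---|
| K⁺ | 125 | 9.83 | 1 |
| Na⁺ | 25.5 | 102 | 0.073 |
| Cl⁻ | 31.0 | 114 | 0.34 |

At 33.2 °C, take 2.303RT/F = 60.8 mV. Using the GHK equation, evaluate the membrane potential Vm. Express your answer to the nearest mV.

Vm = 60.8 · log₁₀[(Σ P·[cation]ₒ + Σ P·[anion]ᵢ) / (Σ P·[cation]ᵢ + Σ P·[anion]ₒ)]
Numerator = 1×9.83 + 0.073×102 + 0.34×31.0 = 27.82
Denominator = 1×125 + 0.073×25.5 + 0.34×114 = 165.6
Vm = 60.8 · log₁₀(0.16795) = 60.8 × (-0.7748) = -47.11 mV

-47 mV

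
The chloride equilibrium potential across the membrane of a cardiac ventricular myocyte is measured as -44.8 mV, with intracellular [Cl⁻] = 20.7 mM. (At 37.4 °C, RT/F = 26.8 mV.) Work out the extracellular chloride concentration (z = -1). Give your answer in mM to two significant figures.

110 mM

Nernst: E = (26.8/-1) · ln([out]/[in]), so ln([out]/[in]) = -44.8 × -1 / 26.8 = 1.6716.
[out]/[in] = e^(1.6716) = 5.321.
[out] = 5.321 × 20.7 = 110.1 mM.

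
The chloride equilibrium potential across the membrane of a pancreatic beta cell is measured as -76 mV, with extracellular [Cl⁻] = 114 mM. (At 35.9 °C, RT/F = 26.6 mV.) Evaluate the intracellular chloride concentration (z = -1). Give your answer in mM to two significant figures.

Nernst: E = (26.6/-1) · ln([out]/[in]), so ln([out]/[in]) = -76.0 × -1 / 26.6 = 2.8571.
[out]/[in] = e^(2.8571) = 17.41.
[in] = 114 / 17.41 = 6.547 mM.

6.5 mM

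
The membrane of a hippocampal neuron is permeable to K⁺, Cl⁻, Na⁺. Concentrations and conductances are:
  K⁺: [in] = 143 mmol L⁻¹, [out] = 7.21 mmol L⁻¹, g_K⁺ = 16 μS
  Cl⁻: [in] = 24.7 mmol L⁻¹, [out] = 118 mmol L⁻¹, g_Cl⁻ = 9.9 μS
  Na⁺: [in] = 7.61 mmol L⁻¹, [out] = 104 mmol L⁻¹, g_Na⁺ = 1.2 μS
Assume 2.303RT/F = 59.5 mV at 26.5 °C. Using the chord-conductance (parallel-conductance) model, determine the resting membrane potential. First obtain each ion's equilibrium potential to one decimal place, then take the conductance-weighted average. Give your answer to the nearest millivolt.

E_K⁺ = (59.5/1)·log₁₀(7.21/143) = -77.2 mV
E_Cl⁻ = (59.5/-1)·log₁₀(118/24.7) = -40.4 mV
E_Na⁺ = (59.5/1)·log₁₀(104/7.61) = 67.6 mV
Vm = (Σ gᵢEᵢ)/(Σ gᵢ) = (16·-77.2 + 9.9·-40.4 + 1.2·67.6) / (16 + 9.9 + 1.2)
= -1554.04 / 27.1 = -57.34 mV

-57 mV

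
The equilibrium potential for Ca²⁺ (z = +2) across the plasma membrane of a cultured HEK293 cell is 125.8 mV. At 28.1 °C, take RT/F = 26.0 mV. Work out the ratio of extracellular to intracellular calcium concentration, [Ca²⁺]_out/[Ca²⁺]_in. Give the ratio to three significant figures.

15900

ln([out]/[in]) = E·z/(26.0) = 125.8 × 2 / 26.0 = 9.6769
[out]/[in] = e^(9.6769) = 1.595e+04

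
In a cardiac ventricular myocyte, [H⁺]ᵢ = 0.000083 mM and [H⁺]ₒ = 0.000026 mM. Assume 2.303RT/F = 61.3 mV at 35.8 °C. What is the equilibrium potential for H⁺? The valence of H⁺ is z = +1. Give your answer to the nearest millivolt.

E = (61.3/z) · log₁₀([H⁺]_out/[H⁺]_in) with z = +1.
= (61.3/1) · log₁₀(0.000026/0.000083) = 61.30 · log₁₀(0.3133)
= 61.30 · (-0.5041) = -30.90 mV

-31 mV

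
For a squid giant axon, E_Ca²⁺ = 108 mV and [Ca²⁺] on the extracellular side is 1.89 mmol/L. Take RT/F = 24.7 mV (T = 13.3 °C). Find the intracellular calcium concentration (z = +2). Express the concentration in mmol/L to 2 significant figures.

0.00030 mmol/L

Nernst: E = (24.7/2) · ln([out]/[in]), so ln([out]/[in]) = 108.0 × 2 / 24.7 = 8.7449.
[out]/[in] = e^(8.7449) = 6279.
[in] = 1.89 / 6279 = 0.000301 mmol/L.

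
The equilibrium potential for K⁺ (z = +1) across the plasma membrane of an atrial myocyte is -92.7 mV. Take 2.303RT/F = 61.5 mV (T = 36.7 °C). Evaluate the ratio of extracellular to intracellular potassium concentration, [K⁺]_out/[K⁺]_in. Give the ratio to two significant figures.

0.031

log₁₀([out]/[in]) = E·z/(61.5) = -92.7 × 1 / 61.5 = -1.5073
[out]/[in] = 10^(-1.5073) = 0.03109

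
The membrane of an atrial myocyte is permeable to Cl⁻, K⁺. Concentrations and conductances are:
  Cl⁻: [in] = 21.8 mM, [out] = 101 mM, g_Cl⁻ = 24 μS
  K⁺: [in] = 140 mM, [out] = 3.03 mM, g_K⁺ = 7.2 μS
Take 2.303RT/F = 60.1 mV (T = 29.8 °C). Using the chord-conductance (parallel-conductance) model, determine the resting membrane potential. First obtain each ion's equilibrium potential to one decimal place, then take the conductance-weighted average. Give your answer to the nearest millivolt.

-54 mV

E_Cl⁻ = (60.1/-1)·log₁₀(101/21.8) = -40.0 mV
E_K⁺ = (60.1/1)·log₁₀(3.03/140) = -100.0 mV
Vm = (Σ gᵢEᵢ)/(Σ gᵢ) = (24·-40.0 + 7.2·-100.0) / (24 + 7.2)
= -1680.00 / 31.2 = -53.85 mV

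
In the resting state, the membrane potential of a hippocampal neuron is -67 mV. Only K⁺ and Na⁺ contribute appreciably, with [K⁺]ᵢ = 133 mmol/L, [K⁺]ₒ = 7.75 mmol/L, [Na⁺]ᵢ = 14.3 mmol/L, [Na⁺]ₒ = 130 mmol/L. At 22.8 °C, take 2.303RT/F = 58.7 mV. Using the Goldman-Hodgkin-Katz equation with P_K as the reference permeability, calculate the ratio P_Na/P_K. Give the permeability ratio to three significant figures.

0.0144

Let α = P_Na/P_K. GHK: Vm = 58.7·log₁₀[(Kₒ + α·Naₒ)/(Kᵢ + α·Naᵢ)].
10^(Vm/58.7) = 10^(-67.0/58.7) = 0.072211
So 0.072211·(Kᵢ + α·Naᵢ) = Kₒ + α·Naₒ → α = (0.072211·133.0 − 7.75) / (130.0 − 0.072211·14.3)
α = (9.604 − 7.75) / (130.0 − 1.033) = 1.854/129 = 0.01438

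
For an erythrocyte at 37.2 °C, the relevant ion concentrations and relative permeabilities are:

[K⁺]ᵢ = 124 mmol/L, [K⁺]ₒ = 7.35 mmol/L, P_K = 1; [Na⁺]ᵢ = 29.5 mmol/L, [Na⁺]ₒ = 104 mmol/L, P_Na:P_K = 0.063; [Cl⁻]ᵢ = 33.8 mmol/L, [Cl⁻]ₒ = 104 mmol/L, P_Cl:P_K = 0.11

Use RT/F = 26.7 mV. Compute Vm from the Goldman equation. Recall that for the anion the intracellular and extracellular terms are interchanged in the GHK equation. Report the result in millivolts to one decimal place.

-54.8 mV

Vm = 26.7 · ln[(Σ P·[cation]ₒ + Σ P·[anion]ᵢ) / (Σ P·[cation]ᵢ + Σ P·[anion]ₒ)]
Numerator = 1×7.35 + 0.063×104 + 0.11×33.8 = 17.62
Denominator = 1×124 + 0.063×29.5 + 0.11×104 = 137.3
Vm = 26.7 · ln(0.12833) = 26.7 × (-2.0531) = -54.82 mV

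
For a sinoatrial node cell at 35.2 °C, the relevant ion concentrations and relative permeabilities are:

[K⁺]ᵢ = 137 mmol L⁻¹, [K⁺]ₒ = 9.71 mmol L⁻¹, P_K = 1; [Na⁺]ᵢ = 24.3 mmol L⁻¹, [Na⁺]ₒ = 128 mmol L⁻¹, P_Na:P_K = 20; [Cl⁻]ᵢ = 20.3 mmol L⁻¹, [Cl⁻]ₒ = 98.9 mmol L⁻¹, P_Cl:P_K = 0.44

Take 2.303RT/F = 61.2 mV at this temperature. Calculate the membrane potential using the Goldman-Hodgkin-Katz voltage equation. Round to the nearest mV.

Vm = 61.2 · log₁₀[(Σ P·[cation]ₒ + Σ P·[anion]ᵢ) / (Σ P·[cation]ᵢ + Σ P·[anion]ₒ)]
Numerator = 1×9.71 + 20×128 + 0.44×20.3 = 2579
Denominator = 1×137 + 20×24.3 + 0.44×98.9 = 666.5
Vm = 61.2 · log₁₀(3.8688) = 61.2 × (0.5876) = 35.96 mV

36 mV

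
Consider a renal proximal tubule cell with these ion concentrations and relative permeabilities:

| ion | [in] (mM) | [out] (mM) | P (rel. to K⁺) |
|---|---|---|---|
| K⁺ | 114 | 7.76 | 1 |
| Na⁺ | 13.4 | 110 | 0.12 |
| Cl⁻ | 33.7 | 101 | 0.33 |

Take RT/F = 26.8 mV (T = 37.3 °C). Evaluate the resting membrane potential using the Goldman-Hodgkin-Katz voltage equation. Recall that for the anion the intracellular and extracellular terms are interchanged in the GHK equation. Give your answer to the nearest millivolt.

Vm = 26.8 · ln[(Σ P·[cation]ₒ + Σ P·[anion]ᵢ) / (Σ P·[cation]ᵢ + Σ P·[anion]ₒ)]
Numerator = 1×7.76 + 0.12×110 + 0.33×33.7 = 32.08
Denominator = 1×114 + 0.12×13.4 + 0.33×101 = 148.9
Vm = 26.8 · ln(0.2154) = 26.8 × (-1.5353) = -41.15 mV

-41 mV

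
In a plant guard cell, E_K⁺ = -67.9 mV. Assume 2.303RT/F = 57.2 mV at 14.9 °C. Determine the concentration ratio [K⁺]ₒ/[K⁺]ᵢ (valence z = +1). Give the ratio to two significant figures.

0.065

log₁₀([out]/[in]) = E·z/(57.2) = -67.9 × 1 / 57.2 = -1.1871
[out]/[in] = 10^(-1.1871) = 0.065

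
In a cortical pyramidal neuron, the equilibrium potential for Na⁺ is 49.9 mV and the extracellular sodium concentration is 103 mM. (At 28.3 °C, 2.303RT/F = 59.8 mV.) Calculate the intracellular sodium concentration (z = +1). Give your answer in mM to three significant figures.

15.1 mM

Nernst: E = (59.8/1) · log₁₀([out]/[in]), so log₁₀([out]/[in]) = 49.9 × 1 / 59.8 = 0.8344.
[out]/[in] = 10^(0.8344) = 6.83.
[in] = 103 / 6.83 = 15.08 mM.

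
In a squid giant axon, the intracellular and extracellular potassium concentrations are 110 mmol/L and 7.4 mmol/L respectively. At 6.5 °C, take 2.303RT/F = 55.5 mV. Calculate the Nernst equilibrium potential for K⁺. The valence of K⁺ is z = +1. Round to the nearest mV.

-65 mV

E = (55.5/z) · log₁₀([K⁺]_out/[K⁺]_in) with z = +1.
= (55.5/1) · log₁₀(7.4/110) = 55.50 · log₁₀(0.06727)
= 55.50 · (-1.1722) = -65.05 mV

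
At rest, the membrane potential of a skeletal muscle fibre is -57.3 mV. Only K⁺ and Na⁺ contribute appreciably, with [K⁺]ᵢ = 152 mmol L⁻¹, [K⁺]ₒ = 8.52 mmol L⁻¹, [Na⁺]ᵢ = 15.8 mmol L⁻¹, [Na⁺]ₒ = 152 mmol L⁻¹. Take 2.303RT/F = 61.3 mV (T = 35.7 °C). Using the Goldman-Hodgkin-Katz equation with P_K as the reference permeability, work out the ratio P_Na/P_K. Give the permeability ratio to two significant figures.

0.061

Let α = P_Na/P_K. GHK: Vm = 61.3·log₁₀[(Kₒ + α·Naₒ)/(Kᵢ + α·Naᵢ)].
10^(Vm/61.3) = 10^(-57.3/61.3) = 0.11621
So 0.11621·(Kᵢ + α·Naᵢ) = Kₒ + α·Naₒ → α = (0.11621·152.0 − 8.52) / (152.0 − 0.11621·15.8)
α = (17.66 − 8.52) / (152.0 − 1.836) = 9.144/150.2 = 0.0609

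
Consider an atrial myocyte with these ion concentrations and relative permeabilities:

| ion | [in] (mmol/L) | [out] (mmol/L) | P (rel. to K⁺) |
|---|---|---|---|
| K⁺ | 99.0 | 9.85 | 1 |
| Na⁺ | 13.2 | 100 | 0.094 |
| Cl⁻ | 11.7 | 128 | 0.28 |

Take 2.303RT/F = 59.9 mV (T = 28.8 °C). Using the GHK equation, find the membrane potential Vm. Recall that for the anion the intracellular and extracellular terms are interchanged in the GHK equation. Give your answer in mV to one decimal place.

Vm = 59.9 · log₁₀[(Σ P·[cation]ₒ + Σ P·[anion]ᵢ) / (Σ P·[cation]ᵢ + Σ P·[anion]ₒ)]
Numerator = 1×9.85 + 0.094×100 + 0.28×11.7 = 22.53
Denominator = 1×99.0 + 0.094×13.2 + 0.28×128 = 136.1
Vm = 59.9 · log₁₀(0.16553) = 59.9 × (-0.7811) = -46.79 mV

-46.8 mV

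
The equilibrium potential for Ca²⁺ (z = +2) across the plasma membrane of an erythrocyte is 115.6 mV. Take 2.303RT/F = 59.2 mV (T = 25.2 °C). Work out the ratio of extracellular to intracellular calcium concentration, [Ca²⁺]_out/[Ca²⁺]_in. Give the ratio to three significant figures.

log₁₀([out]/[in]) = E·z/(59.2) = 115.6 × 2 / 59.2 = 3.9054
[out]/[in] = 10^(3.9054) = 8043

8040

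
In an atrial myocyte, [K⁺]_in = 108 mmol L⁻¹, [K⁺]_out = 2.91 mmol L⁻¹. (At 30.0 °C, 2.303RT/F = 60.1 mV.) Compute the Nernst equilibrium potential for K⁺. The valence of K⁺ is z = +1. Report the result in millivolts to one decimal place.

-94.3 mV

E = (60.1/z) · log₁₀([K⁺]_out/[K⁺]_in) with z = +1.
= (60.1/1) · log₁₀(2.91/108) = 60.10 · log₁₀(0.02694)
= 60.10 · (-1.5695) = -94.33 mV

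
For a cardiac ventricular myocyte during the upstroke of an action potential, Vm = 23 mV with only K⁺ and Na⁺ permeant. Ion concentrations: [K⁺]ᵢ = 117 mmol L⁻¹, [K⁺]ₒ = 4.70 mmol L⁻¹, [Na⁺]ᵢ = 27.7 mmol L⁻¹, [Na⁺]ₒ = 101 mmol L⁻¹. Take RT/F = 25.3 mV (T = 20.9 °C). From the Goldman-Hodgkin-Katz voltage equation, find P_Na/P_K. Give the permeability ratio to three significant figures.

8.86

Let α = P_Na/P_K. GHK: Vm = 25.3·ln[(Kₒ + α·Naₒ)/(Kᵢ + α·Naᵢ)].
e^(Vm/25.3) = e^(23.0/25.3) = 2.4821
So 2.4821·(Kᵢ + α·Naᵢ) = Kₒ + α·Naₒ → α = (2.4821·117.0 − 4.7) / (101.0 − 2.4821·27.7)
α = (290.4 − 4.7) / (101.0 − 68.75) = 285.7/32.25 = 8.86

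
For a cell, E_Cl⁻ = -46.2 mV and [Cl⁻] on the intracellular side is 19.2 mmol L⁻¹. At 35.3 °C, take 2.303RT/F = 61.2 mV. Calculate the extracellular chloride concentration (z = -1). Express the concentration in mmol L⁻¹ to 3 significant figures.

109 mmol L⁻¹

Nernst: E = (61.2/-1) · log₁₀([out]/[in]), so log₁₀([out]/[in]) = -46.2 × -1 / 61.2 = 0.7549.
[out]/[in] = 10^(0.7549) = 5.687.
[out] = 5.687 × 19.2 = 109.2 mmol L⁻¹.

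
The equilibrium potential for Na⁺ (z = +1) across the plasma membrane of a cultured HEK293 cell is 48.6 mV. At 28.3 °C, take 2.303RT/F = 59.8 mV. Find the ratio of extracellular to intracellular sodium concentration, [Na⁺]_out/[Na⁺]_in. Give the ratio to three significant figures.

6.50

log₁₀([out]/[in]) = E·z/(59.8) = 48.6 × 1 / 59.8 = 0.8127
[out]/[in] = 10^(0.8127) = 6.497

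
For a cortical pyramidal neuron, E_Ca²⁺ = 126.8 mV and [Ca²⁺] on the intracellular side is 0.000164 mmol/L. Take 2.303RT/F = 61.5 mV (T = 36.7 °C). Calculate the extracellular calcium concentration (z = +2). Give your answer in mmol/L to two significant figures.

Nernst: E = (61.5/2) · log₁₀([out]/[in]), so log₁₀([out]/[in]) = 126.8 × 2 / 61.5 = 4.1236.
[out]/[in] = 10^(4.1236) = 1.329e+04.
[out] = 1.329e+04 × 0.000164 = 2.18 mmol/L.

2.2 mmol/L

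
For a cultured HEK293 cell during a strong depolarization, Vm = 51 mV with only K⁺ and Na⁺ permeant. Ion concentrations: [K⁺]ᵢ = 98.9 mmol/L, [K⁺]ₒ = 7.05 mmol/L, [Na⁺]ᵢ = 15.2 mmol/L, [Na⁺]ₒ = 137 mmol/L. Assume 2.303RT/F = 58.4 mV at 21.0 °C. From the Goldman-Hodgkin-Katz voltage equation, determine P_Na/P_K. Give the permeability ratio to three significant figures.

31.2

Let α = P_Na/P_K. GHK: Vm = 58.4·log₁₀[(Kₒ + α·Naₒ)/(Kᵢ + α·Naᵢ)].
10^(Vm/58.4) = 10^(51.0/58.4) = 7.4694
So 7.4694·(Kᵢ + α·Naᵢ) = Kₒ + α·Naₒ → α = (7.4694·98.9 − 7.05) / (137.0 − 7.4694·15.2)
α = (738.7 − 7.05) / (137.0 − 113.5) = 731.7/23.46 = 31.18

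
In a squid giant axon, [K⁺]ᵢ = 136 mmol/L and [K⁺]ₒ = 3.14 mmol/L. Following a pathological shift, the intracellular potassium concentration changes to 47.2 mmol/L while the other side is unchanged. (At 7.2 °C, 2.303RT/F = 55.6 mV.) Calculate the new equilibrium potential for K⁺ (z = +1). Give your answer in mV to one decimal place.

-65.4 mV

After the shift: [K⁺]_out = 3.14, [K⁺]_in = 47.2 mmol/L.
E_new = (55.6/1)·log₁₀(3.14/47.2) = 55.60 · (-1.1770) = -65.44 mV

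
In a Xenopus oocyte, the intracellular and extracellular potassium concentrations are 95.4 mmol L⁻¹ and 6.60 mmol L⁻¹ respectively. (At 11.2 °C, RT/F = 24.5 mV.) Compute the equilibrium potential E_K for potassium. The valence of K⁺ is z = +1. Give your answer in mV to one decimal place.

E = (24.5/z) · ln([K⁺]_out/[K⁺]_in) with z = +1.
= (24.5/1) · ln(6.60/95.4) = 24.50 · ln(0.06918)
= 24.50 · (-2.6710) = -65.44 mV

-65.4 mV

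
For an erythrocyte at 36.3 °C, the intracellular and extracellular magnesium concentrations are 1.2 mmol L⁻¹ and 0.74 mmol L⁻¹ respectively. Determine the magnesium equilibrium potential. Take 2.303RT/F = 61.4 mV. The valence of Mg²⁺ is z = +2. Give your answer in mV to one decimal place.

E = (61.4/z) · log₁₀([Mg²⁺]_out/[Mg²⁺]_in) with z = +2.
= (61.4/2) · log₁₀(0.74/1.2) = 30.70 · log₁₀(0.6167)
= 30.70 · (-0.2099) = -6.45 mV

-6.4 mV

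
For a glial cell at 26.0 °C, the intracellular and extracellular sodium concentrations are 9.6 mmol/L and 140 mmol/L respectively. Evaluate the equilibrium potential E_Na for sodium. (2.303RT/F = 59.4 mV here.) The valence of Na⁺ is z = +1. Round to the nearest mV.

69 mV

E = (59.4/z) · log₁₀([Na⁺]_out/[Na⁺]_in) with z = +1.
= (59.4/1) · log₁₀(140/9.6) = 59.40 · log₁₀(14.58)
= 59.40 · (1.1639) = 69.13 mV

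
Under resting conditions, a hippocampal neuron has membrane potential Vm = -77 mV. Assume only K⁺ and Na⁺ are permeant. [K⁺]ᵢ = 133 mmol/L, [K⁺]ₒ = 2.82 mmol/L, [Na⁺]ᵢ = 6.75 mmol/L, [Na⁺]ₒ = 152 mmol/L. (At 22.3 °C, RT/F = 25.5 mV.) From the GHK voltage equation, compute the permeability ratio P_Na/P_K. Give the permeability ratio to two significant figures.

Let α = P_Na/P_K. GHK: Vm = 25.5·ln[(Kₒ + α·Naₒ)/(Kᵢ + α·Naᵢ)].
e^(Vm/25.5) = e^(-77.0/25.5) = 0.04882
So 0.04882·(Kᵢ + α·Naᵢ) = Kₒ + α·Naₒ → α = (0.04882·133.0 − 2.82) / (152.0 − 0.04882·6.75)
α = (6.493 − 2.82) / (152.0 − 0.3295) = 3.673/151.7 = 0.02422

0.024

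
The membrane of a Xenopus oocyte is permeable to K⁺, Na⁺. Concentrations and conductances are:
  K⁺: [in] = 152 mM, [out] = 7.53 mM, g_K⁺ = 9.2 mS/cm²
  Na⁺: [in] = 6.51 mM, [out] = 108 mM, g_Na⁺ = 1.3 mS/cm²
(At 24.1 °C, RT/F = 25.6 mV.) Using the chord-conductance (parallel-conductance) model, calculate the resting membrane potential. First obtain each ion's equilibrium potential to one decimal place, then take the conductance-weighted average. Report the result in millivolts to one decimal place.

-58.5 mV

E_K⁺ = (25.6/1)·ln(7.53/152) = -76.9 mV
E_Na⁺ = (25.6/1)·ln(108/6.51) = 71.9 mV
Vm = (Σ gᵢEᵢ)/(Σ gᵢ) = (9.2·-76.9 + 1.3·71.9) / (9.2 + 1.3)
= -614.01 / 10.5 = -58.48 mV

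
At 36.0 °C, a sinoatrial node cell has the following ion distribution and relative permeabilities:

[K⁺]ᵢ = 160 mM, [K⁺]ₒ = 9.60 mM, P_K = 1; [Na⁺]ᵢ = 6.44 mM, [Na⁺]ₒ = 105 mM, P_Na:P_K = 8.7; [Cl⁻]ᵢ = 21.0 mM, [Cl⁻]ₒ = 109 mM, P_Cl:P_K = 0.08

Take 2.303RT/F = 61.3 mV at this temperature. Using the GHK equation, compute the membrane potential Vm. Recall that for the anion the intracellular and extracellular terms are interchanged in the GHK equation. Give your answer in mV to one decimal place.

37.7 mV

Vm = 61.3 · log₁₀[(Σ P·[cation]ₒ + Σ P·[anion]ᵢ) / (Σ P·[cation]ᵢ + Σ P·[anion]ₒ)]
Numerator = 1×9.60 + 8.7×105 + 0.08×21.0 = 924.8
Denominator = 1×160 + 8.7×6.44 + 0.08×109 = 224.7
Vm = 61.3 · log₁₀(4.1147) = 61.3 × (0.6143) = 37.66 mV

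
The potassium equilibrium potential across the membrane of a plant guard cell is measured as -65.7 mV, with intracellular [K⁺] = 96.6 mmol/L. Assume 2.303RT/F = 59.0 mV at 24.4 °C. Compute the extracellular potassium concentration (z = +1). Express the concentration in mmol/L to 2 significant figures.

Nernst: E = (59.0/1) · log₁₀([out]/[in]), so log₁₀([out]/[in]) = -65.7 × 1 / 59.0 = -1.1136.
[out]/[in] = 10^(-1.1136) = 0.07699.
[out] = 0.07699 × 96.6 = 7.437 mmol/L.

7.4 mmol/L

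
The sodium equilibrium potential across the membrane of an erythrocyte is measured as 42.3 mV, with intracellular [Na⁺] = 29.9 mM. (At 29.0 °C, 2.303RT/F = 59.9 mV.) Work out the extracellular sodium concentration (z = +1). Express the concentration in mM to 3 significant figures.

Nernst: E = (59.9/1) · log₁₀([out]/[in]), so log₁₀([out]/[in]) = 42.3 × 1 / 59.9 = 0.7062.
[out]/[in] = 10^(0.7062) = 5.084.
[out] = 5.084 × 29.9 = 152 mM.

152 mM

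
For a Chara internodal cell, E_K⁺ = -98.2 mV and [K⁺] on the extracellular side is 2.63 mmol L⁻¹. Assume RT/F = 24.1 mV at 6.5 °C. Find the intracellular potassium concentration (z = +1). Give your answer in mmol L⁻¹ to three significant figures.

Nernst: E = (24.1/1) · ln([out]/[in]), so ln([out]/[in]) = -98.2 × 1 / 24.1 = -4.0747.
[out]/[in] = e^(-4.0747) = 0.017.
[in] = 2.63 / 0.017 = 154.7 mmol L⁻¹.

155 mmol L⁻¹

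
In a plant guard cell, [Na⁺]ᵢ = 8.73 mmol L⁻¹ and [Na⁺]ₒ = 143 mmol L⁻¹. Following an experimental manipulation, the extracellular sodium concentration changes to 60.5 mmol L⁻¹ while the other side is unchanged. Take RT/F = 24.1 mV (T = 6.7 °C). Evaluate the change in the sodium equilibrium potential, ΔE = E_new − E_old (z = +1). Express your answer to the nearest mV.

-21 mV

E_old = (24.1/1)·ln(143/8.73) = 67.39 mV
E_new = (24.1/1)·ln(60.5/8.73) = 46.65 mV
ΔE = 46.65 − (67.39) = -20.73 mV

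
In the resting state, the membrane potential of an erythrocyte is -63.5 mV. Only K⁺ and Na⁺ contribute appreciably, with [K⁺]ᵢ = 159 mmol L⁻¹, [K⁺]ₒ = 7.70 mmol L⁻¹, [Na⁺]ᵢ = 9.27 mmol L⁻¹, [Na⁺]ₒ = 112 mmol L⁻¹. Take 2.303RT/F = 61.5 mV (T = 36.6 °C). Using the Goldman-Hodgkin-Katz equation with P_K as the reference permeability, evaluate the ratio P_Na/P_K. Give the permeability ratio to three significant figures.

0.0635

Let α = P_Na/P_K. GHK: Vm = 61.5·log₁₀[(Kₒ + α·Naₒ)/(Kᵢ + α·Naᵢ)].
10^(Vm/61.5) = 10^(-63.5/61.5) = 0.092785
So 0.092785·(Kᵢ + α·Naᵢ) = Kₒ + α·Naₒ → α = (0.092785·159.0 − 7.7) / (112.0 − 0.092785·9.27)
α = (14.75 − 7.7) / (112.0 − 0.8601) = 7.053/111.1 = 0.06346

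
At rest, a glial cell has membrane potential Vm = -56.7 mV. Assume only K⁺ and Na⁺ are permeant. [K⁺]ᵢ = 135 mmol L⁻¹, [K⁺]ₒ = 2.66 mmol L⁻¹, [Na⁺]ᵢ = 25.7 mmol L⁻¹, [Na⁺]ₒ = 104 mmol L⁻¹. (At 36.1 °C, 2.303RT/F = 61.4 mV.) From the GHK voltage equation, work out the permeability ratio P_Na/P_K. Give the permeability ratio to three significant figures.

Let α = P_Na/P_K. GHK: Vm = 61.4·log₁₀[(Kₒ + α·Naₒ)/(Kᵢ + α·Naᵢ)].
10^(Vm/61.4) = 10^(-56.7/61.4) = 0.11927
So 0.11927·(Kᵢ + α·Naᵢ) = Kₒ + α·Naₒ → α = (0.11927·135.0 − 2.66) / (104.0 − 0.11927·25.7)
α = (16.1 − 2.66) / (104.0 − 3.065) = 13.44/100.9 = 0.1332

0.133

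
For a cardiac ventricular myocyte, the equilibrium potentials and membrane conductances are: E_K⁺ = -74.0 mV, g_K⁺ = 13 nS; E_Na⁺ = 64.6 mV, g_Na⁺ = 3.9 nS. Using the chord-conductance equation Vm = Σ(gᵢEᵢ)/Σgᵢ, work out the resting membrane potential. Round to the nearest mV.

-42 mV

Σ gᵢEᵢ = 13·(-74.0) + 3.9·(64.6) = -710.06
Σ gᵢ = 13 + 3.9 = 16.9
Vm = -710.06 / 16.9 = -42.02 mV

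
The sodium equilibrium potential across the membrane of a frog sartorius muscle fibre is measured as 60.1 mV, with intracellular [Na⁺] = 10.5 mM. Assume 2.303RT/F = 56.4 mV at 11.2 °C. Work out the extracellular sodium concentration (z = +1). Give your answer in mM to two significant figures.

120 mM

Nernst: E = (56.4/1) · log₁₀([out]/[in]), so log₁₀([out]/[in]) = 60.1 × 1 / 56.4 = 1.0656.
[out]/[in] = 10^(1.0656) = 11.63.
[out] = 11.63 × 10.5 = 122.1 mM.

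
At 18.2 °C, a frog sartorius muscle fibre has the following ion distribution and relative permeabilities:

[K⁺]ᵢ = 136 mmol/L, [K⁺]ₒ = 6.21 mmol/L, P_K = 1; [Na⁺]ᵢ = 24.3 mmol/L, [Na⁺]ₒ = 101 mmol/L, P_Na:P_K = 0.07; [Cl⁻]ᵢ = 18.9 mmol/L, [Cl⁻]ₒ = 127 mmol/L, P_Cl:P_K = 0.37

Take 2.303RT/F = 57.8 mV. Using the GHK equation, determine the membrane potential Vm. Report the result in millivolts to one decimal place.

-55.5 mV

Vm = 57.8 · log₁₀[(Σ P·[cation]ₒ + Σ P·[anion]ᵢ) / (Σ P·[cation]ᵢ + Σ P·[anion]ₒ)]
Numerator = 1×6.21 + 0.07×101 + 0.37×18.9 = 20.27
Denominator = 1×136 + 0.07×24.3 + 0.37×127 = 184.7
Vm = 57.8 · log₁₀(0.10977) = 57.8 × (-0.9595) = -55.46 mV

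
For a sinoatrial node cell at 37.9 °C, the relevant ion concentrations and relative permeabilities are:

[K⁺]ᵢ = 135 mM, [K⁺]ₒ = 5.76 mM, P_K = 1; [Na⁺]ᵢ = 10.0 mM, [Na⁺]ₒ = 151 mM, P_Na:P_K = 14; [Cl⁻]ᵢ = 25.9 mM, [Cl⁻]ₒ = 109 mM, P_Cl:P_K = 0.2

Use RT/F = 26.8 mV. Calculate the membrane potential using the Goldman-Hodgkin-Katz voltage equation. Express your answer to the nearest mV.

Vm = 26.8 · ln[(Σ P·[cation]ₒ + Σ P·[anion]ᵢ) / (Σ P·[cation]ᵢ + Σ P·[anion]ₒ)]
Numerator = 1×5.76 + 14×151 + 0.2×25.9 = 2125
Denominator = 1×135 + 14×10.0 + 0.2×109 = 296.8
Vm = 26.8 · ln(7.1595) = 26.8 × (1.9684) = 52.75 mV

53 mV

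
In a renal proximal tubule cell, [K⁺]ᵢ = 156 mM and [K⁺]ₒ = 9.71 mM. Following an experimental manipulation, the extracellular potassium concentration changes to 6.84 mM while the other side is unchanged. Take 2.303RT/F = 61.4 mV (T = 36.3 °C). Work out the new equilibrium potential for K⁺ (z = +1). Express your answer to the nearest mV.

-83 mV

After the shift: [K⁺]_out = 6.84, [K⁺]_in = 156 mM.
E_new = (61.4/1)·log₁₀(6.84/156) = 61.40 · (-1.3581) = -83.39 mV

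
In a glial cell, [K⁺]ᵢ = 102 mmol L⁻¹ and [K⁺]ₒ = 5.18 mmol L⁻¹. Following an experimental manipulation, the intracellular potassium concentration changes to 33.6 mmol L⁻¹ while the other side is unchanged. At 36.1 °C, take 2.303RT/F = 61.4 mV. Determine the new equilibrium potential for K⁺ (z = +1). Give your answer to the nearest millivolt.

-50 mV

After the shift: [K⁺]_out = 5.18, [K⁺]_in = 33.6 mmol L⁻¹.
E_new = (61.4/1)·log₁₀(5.18/33.6) = 61.40 · (-0.8120) = -49.86 mV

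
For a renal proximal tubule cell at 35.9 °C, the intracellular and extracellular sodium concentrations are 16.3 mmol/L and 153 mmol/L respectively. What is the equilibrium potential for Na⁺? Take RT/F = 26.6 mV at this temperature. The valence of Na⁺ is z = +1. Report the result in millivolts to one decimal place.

E = (26.6/z) · ln([Na⁺]_out/[Na⁺]_in) with z = +1.
= (26.6/1) · ln(153/16.3) = 26.60 · ln(9.387)
= 26.60 · (2.2393) = 59.56 mV

59.6 mV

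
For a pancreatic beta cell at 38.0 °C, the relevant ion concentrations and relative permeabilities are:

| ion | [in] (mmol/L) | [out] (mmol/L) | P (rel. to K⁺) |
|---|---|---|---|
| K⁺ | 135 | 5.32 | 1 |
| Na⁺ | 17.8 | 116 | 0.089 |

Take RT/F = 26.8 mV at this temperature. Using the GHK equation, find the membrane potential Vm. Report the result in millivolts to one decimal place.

Vm = 26.8 · ln[(Σ P·[cation]ₒ + Σ P·[anion]ᵢ) / (Σ P·[cation]ᵢ + Σ P·[anion]ₒ)]
Numerator = 1×5.32 + 0.089×116 = 15.64
Denominator = 1×135 + 0.089×17.8 = 136.6
Vm = 26.8 · ln(0.11454) = 26.8 × (-2.1669) = -58.07 mV

-58.1 mV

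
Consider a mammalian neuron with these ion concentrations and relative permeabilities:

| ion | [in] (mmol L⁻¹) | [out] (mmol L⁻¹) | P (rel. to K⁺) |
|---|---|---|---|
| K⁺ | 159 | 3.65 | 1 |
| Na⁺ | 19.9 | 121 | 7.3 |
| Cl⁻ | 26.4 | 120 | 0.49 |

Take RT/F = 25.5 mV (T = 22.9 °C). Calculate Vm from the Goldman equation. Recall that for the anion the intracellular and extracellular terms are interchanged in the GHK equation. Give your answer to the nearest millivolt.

Vm = 25.5 · ln[(Σ P·[cation]ₒ + Σ P·[anion]ᵢ) / (Σ P·[cation]ᵢ + Σ P·[anion]ₒ)]
Numerator = 1×3.65 + 7.3×121 + 0.49×26.4 = 899.9
Denominator = 1×159 + 7.3×19.9 + 0.49×120 = 363.1
Vm = 25.5 · ln(2.4785) = 25.5 × (0.9077) = 23.15 mV

23 mV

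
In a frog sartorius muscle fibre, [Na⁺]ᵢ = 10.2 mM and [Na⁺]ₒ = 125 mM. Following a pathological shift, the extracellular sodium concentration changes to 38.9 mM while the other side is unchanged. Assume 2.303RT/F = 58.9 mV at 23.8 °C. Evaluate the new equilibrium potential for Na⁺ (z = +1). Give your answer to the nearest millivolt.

34 mV

After the shift: [Na⁺]_out = 38.9, [Na⁺]_in = 10.2 mM.
E_new = (58.9/1)·log₁₀(38.9/10.2) = 58.90 · (0.5813) = 34.24 mV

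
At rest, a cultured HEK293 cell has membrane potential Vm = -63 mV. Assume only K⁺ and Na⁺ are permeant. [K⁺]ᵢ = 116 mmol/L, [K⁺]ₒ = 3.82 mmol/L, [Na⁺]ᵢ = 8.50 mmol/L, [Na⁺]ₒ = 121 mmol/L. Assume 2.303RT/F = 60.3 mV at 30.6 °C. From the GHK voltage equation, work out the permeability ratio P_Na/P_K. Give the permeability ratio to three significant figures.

Let α = P_Na/P_K. GHK: Vm = 60.3·log₁₀[(Kₒ + α·Naₒ)/(Kᵢ + α·Naᵢ)].
10^(Vm/60.3) = 10^(-63.0/60.3) = 0.090204
So 0.090204·(Kᵢ + α·Naᵢ) = Kₒ + α·Naₒ → α = (0.090204·116.0 − 3.82) / (121.0 − 0.090204·8.5)
α = (10.46 − 3.82) / (121.0 − 0.7667) = 6.644/120.2 = 0.05526

0.0553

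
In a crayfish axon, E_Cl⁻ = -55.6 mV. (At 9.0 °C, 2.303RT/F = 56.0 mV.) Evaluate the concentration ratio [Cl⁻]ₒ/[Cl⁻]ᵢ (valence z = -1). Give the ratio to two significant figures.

log₁₀([out]/[in]) = E·z/(56.0) = -55.6 × -1 / 56.0 = 0.9929
[out]/[in] = 10^(0.9929) = 9.837

9.8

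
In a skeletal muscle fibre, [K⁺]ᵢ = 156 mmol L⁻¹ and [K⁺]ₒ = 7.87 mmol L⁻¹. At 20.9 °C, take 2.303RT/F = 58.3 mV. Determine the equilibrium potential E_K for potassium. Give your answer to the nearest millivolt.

-76 mV

E = (58.3/z) · log₁₀([K⁺]_out/[K⁺]_in) with z = +1.
= (58.3/1) · log₁₀(7.87/156) = 58.30 · log₁₀(0.05045)
= 58.30 · (-1.2971) = -75.62 mV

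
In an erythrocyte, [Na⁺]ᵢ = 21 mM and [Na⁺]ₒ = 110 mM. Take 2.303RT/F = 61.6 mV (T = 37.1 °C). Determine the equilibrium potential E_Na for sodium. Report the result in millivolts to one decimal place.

44.3 mV

E = (61.6/z) · log₁₀([Na⁺]_out/[Na⁺]_in) with z = +1.
= (61.6/1) · log₁₀(110/21) = 61.60 · log₁₀(5.238)
= 61.60 · (0.7192) = 44.30 mV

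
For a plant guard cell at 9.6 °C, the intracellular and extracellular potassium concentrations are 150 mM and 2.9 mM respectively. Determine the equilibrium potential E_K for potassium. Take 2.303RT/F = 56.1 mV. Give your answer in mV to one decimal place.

-96.1 mV

E = (56.1/z) · log₁₀([K⁺]_out/[K⁺]_in) with z = +1.
= (56.1/1) · log₁₀(2.9/150) = 56.10 · log₁₀(0.01933)
= 56.10 · (-1.7137) = -96.14 mV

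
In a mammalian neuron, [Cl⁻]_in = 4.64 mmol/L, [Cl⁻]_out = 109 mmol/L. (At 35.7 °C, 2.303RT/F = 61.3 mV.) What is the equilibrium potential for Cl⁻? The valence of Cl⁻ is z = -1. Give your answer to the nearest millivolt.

-84 mV

E = (61.3/z) · log₁₀([Cl⁻]_out/[Cl⁻]_in) with z = -1.
For an anion, dividing by z = -1 reverses the sign.
= (61.3/-1) · log₁₀(109/4.64) = -61.30 · log₁₀(23.49)
= -61.30 · (1.3709) = -84.04 mV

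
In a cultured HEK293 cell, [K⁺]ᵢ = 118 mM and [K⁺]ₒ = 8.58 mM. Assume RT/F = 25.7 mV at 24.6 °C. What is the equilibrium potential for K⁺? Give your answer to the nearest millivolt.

-67 mV

E = (25.7/z) · ln([K⁺]_out/[K⁺]_in) with z = +1.
= (25.7/1) · ln(8.58/118) = 25.70 · ln(0.07271)
= 25.70 · (-2.6213) = -67.37 mV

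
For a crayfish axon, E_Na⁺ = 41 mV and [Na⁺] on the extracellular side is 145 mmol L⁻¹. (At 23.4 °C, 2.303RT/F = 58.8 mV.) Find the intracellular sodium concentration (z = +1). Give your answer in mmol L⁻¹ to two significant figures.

Nernst: E = (58.8/1) · log₁₀([out]/[in]), so log₁₀([out]/[in]) = 41.0 × 1 / 58.8 = 0.6973.
[out]/[in] = 10^(0.6973) = 4.981.
[in] = 145 / 4.981 = 29.11 mmol L⁻¹.

29 mmol L⁻¹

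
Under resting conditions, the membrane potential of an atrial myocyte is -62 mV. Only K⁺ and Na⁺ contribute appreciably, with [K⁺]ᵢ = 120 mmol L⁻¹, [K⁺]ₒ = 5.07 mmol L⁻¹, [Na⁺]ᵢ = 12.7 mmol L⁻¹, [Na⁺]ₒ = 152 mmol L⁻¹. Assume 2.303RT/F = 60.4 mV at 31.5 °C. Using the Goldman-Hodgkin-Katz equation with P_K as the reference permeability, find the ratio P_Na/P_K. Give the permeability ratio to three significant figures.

Let α = P_Na/P_K. GHK: Vm = 60.4·log₁₀[(Kₒ + α·Naₒ)/(Kᵢ + α·Naᵢ)].
10^(Vm/60.4) = 10^(-62.0/60.4) = 0.094083
So 0.094083·(Kᵢ + α·Naᵢ) = Kₒ + α·Naₒ → α = (0.094083·120.0 − 5.07) / (152.0 − 0.094083·12.7)
α = (11.29 − 5.07) / (152.0 − 1.195) = 6.22/150.8 = 0.04124

0.0412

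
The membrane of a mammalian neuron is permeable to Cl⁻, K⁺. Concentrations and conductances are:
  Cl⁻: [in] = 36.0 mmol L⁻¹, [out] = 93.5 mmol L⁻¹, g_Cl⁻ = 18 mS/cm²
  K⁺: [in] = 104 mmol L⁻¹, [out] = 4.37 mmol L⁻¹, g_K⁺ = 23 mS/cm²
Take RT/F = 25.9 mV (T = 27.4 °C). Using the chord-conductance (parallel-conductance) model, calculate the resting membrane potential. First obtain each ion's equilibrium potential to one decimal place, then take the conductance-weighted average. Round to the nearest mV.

E_Cl⁻ = (25.9/-1)·ln(93.5/36.0) = -24.7 mV
E_K⁺ = (25.9/1)·ln(4.37/104) = -82.1 mV
Vm = (Σ gᵢEᵢ)/(Σ gᵢ) = (18·-24.7 + 23·-82.1) / (18 + 23)
= -2332.90 / 41 = -56.90 mV

-57 mV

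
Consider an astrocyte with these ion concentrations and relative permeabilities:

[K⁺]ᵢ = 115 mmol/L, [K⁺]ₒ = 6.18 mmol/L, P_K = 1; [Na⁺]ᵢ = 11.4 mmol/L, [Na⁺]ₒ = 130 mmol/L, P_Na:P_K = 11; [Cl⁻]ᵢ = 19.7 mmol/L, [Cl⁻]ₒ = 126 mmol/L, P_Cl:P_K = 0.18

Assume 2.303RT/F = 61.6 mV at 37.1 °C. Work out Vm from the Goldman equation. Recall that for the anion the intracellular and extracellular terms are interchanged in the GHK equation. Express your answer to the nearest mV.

45 mV

Vm = 61.6 · log₁₀[(Σ P·[cation]ₒ + Σ P·[anion]ᵢ) / (Σ P·[cation]ᵢ + Σ P·[anion]ₒ)]
Numerator = 1×6.18 + 11×130 + 0.18×19.7 = 1440
Denominator = 1×115 + 11×11.4 + 0.18×126 = 263.1
Vm = 61.6 · log₁₀(5.4726) = 61.6 × (0.7382) = 45.47 mV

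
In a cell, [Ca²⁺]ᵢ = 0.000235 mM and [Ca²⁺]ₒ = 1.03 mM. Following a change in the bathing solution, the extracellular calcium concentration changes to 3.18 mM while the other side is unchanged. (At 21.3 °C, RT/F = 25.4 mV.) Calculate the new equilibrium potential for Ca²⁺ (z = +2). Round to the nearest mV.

After the shift: [Ca²⁺]_out = 3.18, [Ca²⁺]_in = 0.000235 mM.
E_new = (25.4/2)·ln(3.18/0.000235) = 12.70 · (9.5128) = 120.81 mV

121 mV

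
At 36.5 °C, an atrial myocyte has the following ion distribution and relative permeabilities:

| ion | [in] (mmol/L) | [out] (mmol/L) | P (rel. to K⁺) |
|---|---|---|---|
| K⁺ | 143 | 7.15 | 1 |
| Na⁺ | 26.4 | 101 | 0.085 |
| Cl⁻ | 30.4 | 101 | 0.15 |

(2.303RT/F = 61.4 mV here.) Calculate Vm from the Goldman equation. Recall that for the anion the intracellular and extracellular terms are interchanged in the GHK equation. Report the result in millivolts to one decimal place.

-55.1 mV

Vm = 61.4 · log₁₀[(Σ P·[cation]ₒ + Σ P·[anion]ᵢ) / (Σ P·[cation]ᵢ + Σ P·[anion]ₒ)]
Numerator = 1×7.15 + 0.085×101 + 0.15×30.4 = 20.3
Denominator = 1×143 + 0.085×26.4 + 0.15×101 = 160.4
Vm = 61.4 · log₁₀(0.12653) = 61.4 × (-0.8978) = -55.12 mV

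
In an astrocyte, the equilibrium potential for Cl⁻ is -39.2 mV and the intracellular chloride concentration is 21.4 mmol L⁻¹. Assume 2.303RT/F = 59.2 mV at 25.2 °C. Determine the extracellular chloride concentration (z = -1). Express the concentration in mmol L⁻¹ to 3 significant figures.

Nernst: E = (59.2/-1) · log₁₀([out]/[in]), so log₁₀([out]/[in]) = -39.2 × -1 / 59.2 = 0.6622.
[out]/[in] = 10^(0.6622) = 4.594.
[out] = 4.594 × 21.4 = 98.31 mmol L⁻¹.

98.3 mmol L⁻¹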